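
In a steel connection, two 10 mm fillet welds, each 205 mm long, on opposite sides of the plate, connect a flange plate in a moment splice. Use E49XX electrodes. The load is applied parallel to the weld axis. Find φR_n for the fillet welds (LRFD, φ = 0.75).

φR_n ≈ 639 kN

E49XX → F_EXX = 490 MPa.
Effective throat t_e = 0.707 × 10 = 7.07 mm.
Total length L = 410 mm; A_we = 7.07 × 410 = 2899 mm².
F_nw = 0.6 F_EXX = 0.6 × 490 = 294 MPa.
φR_n = 0.75 × 294 × 2899 × 10⁻³ = 639.2 kN.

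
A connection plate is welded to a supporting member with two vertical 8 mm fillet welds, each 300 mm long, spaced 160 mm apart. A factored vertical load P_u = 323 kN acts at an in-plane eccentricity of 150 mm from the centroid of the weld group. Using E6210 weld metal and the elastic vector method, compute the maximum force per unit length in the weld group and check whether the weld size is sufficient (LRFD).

f_max ≈ 1330 N/mm; adequate

E62XX → F_EXX = 620 MPa.
Total weld length L_w = 600 mm. Treat welds as unit-width lines.
Polar moment about centroid: J = 2[d³/12 + d(b/2)²] = 2[300³/12 + 300×80²] = 8340000 mm³.
Direct shear f_v = P/L_w = 323×10³ / 600 = 538.3 N/mm (vertical).
Torsion M = P·e = 323×10³ × 150 = 48450000 N·mm.
Critical point at (x, y) = (80, 150) from centroid. f_tx = M·y/J = 871.4 N/mm; f_ty = M·x/J = 464.7 N/mm.
Resultant f_max = √[f_tx² + (f_v + f_ty)²] = √[871.4² + (538.3 + 464.7)²] = 1329 N/mm.
Capacity per unit length: φr_n = 0.75 × 0.6 × 620 × (0.707 × 8) = 1578 N/mm.
1329 ≤ 1578 → adequate.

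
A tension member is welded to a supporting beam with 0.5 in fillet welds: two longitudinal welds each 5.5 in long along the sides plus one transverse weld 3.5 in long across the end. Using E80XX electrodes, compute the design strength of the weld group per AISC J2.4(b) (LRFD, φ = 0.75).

φR_n ≈ 186 kips

E80XX → F_EXX = 80 ksi.
t_e = 0.707 × 0.5 = 0.3535 in.
R_nwl = 0.6 × 80 × 0.3535 × 11 = 186.6 kips (longitudinal, 2 welds).
R_nwt = 0.6 × 80 × 0.3535 × 3.5 = 59.39 kips (transverse, base value).
(i) R_nwl + R_nwt = 246 kips; (ii) 0.85 R_nwl + 1.5 R_nwt = 247.7 kips.
R_n = max = 247.7 kips [governs: (ii)]; φR_n = 185.8 kips.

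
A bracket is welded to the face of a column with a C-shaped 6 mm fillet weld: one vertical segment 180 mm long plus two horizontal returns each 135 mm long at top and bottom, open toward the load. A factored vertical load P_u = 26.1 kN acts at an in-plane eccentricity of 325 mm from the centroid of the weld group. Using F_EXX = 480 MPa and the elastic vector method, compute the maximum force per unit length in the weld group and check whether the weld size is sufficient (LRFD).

f_max ≈ 354 N/mm; adequate

Total weld length L_w = 450 mm. Treat welds as unit-width lines.
Centroid: x̄ = 2×135×67.5 / 450 = 40.5 mm from the vertical weld.
Polar moment about centroid: J = I_x + I_y = [180³/12 + 2×135×90²] + [180×40.5² + 2(135³/12 + 135×27²)] = 3575000 mm³.
Direct shear f_v = P/L_w = 26.1×10³ / 450 = 58 N/mm (vertical).
Torsion M = P·e = 26.1×10³ × 325 = 8482500 N·mm.
Critical point at (x, y) = (94.5, 90) from centroid. f_tx = M·y/J = 213.5 N/mm; f_ty = M·x/J = 224.2 N/mm.
Resultant f_max = √[f_tx² + (f_v + f_ty)²] = √[213.5² + (58 + 224.2)²] = 353.9 N/mm.
Capacity per unit length: φr_n = 0.75 × 0.6 × 480 × (0.707 × 6) = 916.3 N/mm.
353.9 ≤ 916.3 → adequate.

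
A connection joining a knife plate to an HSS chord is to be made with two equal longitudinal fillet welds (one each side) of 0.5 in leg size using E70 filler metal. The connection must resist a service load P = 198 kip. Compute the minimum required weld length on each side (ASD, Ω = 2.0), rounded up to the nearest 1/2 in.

E70XX → F_EXX = 70 ksi.
Throat t_e = 0.707 × 0.5 = 0.3535 in.
r_n/Ω = (0.6 × 70 × 0.3535) / 2.0 = 7.423 kip/in.
L_req = P / (r_n/Ω) = 198 / 7.423 = 26.67 in total.
Per side: 26.67 / 2 = 13.34 in.
Round up → use L = 13.5 in on each side.

L = 13.5 in on each side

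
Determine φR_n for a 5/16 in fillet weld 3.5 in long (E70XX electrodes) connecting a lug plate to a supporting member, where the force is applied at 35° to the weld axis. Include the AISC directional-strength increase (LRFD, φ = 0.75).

E70XX → F_EXX = 70 ksi.
t_e = 0.707 × 0.3125 = 0.2209 in; A_we = 0.2209 × 3.5 = 0.7733 in².
Directional factor: 1.0 + 0.5 sin^1.5(35°) = 1.217.
F_nw = 0.6 × 70 × 1.217 = 51.12 ksi.
φR_n = 0.75 × 51.12 × 0.7733 = 29.65 kips.

φR_n ≈ 29.6 kips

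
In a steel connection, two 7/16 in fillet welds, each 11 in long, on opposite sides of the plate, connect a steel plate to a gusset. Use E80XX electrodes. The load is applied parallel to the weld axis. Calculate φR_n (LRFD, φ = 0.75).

φR_n ≈ 245 kips

E80XX → F_EXX = 80 ksi.
Effective throat t_e = 0.707 × 0.4375 = 0.3093 in.
Total length L = 22 in; A_we = 0.3093 × 22 = 6.805 in².
F_nw = 0.6 F_EXX = 0.6 × 80 = 48 ksi.
φR_n = 0.75 × 48 × 6.805 = 245 kips.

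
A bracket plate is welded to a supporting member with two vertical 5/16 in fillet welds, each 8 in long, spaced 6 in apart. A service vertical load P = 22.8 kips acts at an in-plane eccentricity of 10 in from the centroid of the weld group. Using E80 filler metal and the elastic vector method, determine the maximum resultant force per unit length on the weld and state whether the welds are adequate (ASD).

f_max ≈ 5.94 kip/in; NOT adequate

E80XX → F_EXX = 80 ksi.
Total weld length L_w = 16 in. Treat welds as unit-width lines.
Polar moment about centroid: J = 2[d³/12 + d(b/2)²] = 2[8³/12 + 8×3²] = 229.3 in³.
Direct shear f_v = P/L_w = 22.8 / 16 = 1.425 kip/in (vertical).
Torsion M = P·e = 22.8 × 10 = 228 kip·in.
Critical point at (x, y) = (3, 4) from centroid. f_tx = M·y/J = 3.977 kip/in; f_ty = M·x/J = 2.983 kip/in.
Resultant f_max = √[f_tx² + (f_v + f_ty)²] = √[3.977² + (1.425 + 2.983)²] = 5.936 kip/in.
Capacity per unit length: r_n/Ω = (1/2.0) × 0.6 × 80 × (0.707 × 0.3125) = 5.302 kip/in.
5.936 > 5.302 → NOT adequate.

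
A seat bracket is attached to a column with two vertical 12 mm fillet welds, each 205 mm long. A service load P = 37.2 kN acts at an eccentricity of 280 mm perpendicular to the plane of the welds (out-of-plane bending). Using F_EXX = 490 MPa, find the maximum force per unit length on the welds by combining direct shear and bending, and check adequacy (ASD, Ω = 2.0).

f_max ≈ 749 N/mm; adequate

L_w = 2 × 205 = 410 mm; section modulus (unit throat) S = 2 × L²/6 = 14010 mm².
Direct shear f_v = P/L_w = 37.2×10³/410 = 90.73 N/mm.
Moment M = P × e = 37.2×10³ × 280 = 10416000 N·mm; bending f_b = M/S = 743.6 N/mm.
f_max = √(f_v² + f_b²) = √(90.73² + 743.6²) = 749.1 N/mm.
r_n/Ω = (1/2.0) × 0.6 × 490 × (0.707 × 12) = 1247 N/mm → adequate.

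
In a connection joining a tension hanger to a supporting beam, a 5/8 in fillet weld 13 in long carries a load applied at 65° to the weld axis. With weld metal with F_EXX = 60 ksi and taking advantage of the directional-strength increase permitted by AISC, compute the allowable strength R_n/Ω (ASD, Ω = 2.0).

t_e = 0.707 × 0.625 = 0.4419 in; A_we = 0.4419 × 13 = 5.744 in².
Directional factor: 1.0 + 0.5 sin^1.5(65°) = 1.431.
F_nw = 0.6 × 60 × 1.431 = 51.53 ksi.
R_n/Ω = (51.53 × 5.744) / 2.0 = 148 kip.

R_n/Ω ≈ 148 kip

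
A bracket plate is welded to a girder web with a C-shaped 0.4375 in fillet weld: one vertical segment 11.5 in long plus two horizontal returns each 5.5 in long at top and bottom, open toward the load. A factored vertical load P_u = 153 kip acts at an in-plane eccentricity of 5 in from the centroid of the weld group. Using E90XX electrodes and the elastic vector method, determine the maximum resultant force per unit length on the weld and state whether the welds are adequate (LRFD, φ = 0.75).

f_max ≈ 14.7 kip/in; NOT adequate

E90XX → F_EXX = 90 ksi.
Total weld length L_w = 22.5 in. Treat welds as unit-width lines.
Centroid: x̄ = 2×5.5×2.75 / 22.5 = 1.344 in from the vertical weld.
Polar moment about centroid: J = I_x + I_y = [11.5³/12 + 2×5.5×5.75²] + [11.5×1.344² + 2(5.5³/12 + 5.5×1.406²)] = 560.7 in³.
Direct shear f_v = P/L_w = 153 / 22.5 = 6.8 kip/in (vertical).
Torsion M = P·e = 153 × 5 = 765 kip·in.
Critical point at (x, y) = (4.156, 5.75) from centroid. f_tx = M·y/J = 7.845 kip/in; f_ty = M·x/J = 5.67 kip/in.
Resultant f_max = √[f_tx² + (f_v + f_ty)²] = √[7.845² + (6.8 + 5.67)²] = 14.73 kip/in.
Capacity per unit length: φr_n = 0.75 × 0.6 × 90 × (0.707 × 0.4375) = 12.53 kip/in.
14.73 > 12.53 → NOT adequate.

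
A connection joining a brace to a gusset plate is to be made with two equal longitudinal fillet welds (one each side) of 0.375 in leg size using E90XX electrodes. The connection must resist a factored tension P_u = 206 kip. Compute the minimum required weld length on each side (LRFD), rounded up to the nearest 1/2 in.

E90XX → F_EXX = 90 ksi.
Throat t_e = 0.707 × 0.375 = 0.2651 in.
φr_n = 0.75 × 0.6 × 90 × 0.2651 = 10.74 kip/in.
L_req = P_u / φr_n = 206 / 10.74 = 19.18 in total.
Per side: 19.18 / 2 = 9.592 in.
Round up → use L = 10 in on each side.

L = 10 in on each side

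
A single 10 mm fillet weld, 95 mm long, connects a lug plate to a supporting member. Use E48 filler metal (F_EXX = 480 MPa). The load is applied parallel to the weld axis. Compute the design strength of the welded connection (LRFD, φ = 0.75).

Effective throat t_e = 0.707 × 10 = 7.07 mm.
Total length L = 95 mm; A_we = 7.07 × 95 = 671.6 mm².
F_nw = 0.6 F_EXX = 0.6 × 480 = 288 MPa.
φR_n = 0.75 × 288 × 671.6 × 10⁻³ = 145.1 kN.

φR_n ≈ 145 kN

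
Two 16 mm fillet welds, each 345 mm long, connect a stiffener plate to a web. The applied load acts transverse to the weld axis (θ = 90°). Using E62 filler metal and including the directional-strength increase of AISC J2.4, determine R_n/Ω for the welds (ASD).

E62XX → F_EXX = 620 MPa.
t_e = 0.707 × 16 = 11.31 mm; A_we = 11.31 × 690 = 7805 mm².
Directional factor: 1.0 + 0.5 sin^1.5(90°) = 1.5.
F_nw = 0.6 × 620 × 1.5 = 558 MPa.
R_n/Ω = (558 × 7805) / 2.0 × 10⁻³ = 2178 kN.

R_n/Ω ≈ 2180 kN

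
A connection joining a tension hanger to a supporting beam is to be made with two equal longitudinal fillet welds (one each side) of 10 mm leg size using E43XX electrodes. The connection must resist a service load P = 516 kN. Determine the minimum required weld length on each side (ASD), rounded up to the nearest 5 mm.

L = 285 mm on each side

E43XX → F_EXX = 430 MPa.
Throat t_e = 0.707 × 10 = 7.07 mm.
r_n/Ω = (0.6 × 430 × 7.07) / 2.0 = 912 N/mm = 0.912 kN/mm.
L_req = P / (r_n/Ω) = 516 / 0.912 = 565.8 mm total.
Per side: 565.8 / 2 = 282.9 mm.
Round up → use L = 285 mm on each side.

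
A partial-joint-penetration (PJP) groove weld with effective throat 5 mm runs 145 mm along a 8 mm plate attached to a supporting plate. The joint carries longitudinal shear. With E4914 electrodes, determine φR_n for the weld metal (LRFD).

E49XX → F_EXX = 490 MPa.
Effective throat (given) t_e = 5 mm.
A_we = 5 × 145 = 725 mm².
F_nw = 0.6 F_EXX = 294 MPa.
φR_n = 0.75 × 294 × 725 × 10⁻³ = 159.9 kN.

φR_n ≈ 160 kN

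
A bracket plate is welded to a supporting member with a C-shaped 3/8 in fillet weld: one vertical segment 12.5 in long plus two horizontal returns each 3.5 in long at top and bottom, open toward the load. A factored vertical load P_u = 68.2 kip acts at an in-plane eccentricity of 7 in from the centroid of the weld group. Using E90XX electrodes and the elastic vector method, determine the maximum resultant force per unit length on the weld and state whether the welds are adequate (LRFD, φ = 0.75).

E90XX → F_EXX = 90 ksi.
Total weld length L_w = 19.5 in. Treat welds as unit-width lines.
Centroid: x̄ = 2×3.5×1.75 / 19.5 = 0.6282 in from the vertical weld.
Polar moment about centroid: J = I_x + I_y = [12.5³/12 + 2×3.5×6.25²] + [12.5×0.6282² + 2(3.5³/12 + 3.5×1.122²)] = 457.1 in³.
Direct shear f_v = P/L_w = 68.2 / 19.5 = 3.497 kip/in (vertical).
Torsion M = P·e = 68.2 × 7 = 477.4 kip·in.
Critical point at (x, y) = (2.872, 6.25) from centroid. f_tx = M·y/J = 6.528 kip/in; f_ty = M·x/J = 2.999 kip/in.
Resultant f_max = √[f_tx² + (f_v + f_ty)²] = √[6.528² + (3.497 + 2.999)²] = 9.21 kip/in.
Capacity per unit length: φr_n = 0.75 × 0.6 × 90 × (0.707 × 0.375) = 10.74 kip/in.
9.21 ≤ 10.74 → adequate.

f_max ≈ 9.21 kip/in; adequate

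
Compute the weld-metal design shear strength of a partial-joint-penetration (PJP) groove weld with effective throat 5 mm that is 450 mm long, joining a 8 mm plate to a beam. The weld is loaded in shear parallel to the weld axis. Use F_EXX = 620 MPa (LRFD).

Effective throat (given) t_e = 5 mm.
A_we = 5 × 450 = 2250 mm².
F_nw = 0.6 F_EXX = 372 MPa.
φR_n = 0.75 × 372 × 2250 × 10⁻³ = 627.8 kN.

φR_n ≈ 628 kN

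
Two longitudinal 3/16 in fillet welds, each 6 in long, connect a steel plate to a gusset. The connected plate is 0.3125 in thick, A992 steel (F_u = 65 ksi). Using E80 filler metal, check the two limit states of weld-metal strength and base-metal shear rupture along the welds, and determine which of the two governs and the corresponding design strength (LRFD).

E80XX → F_EXX = 80 ksi.
t_e = 0.707 × 0.1875 = 0.1326 in; L = 12 in.
Weld metal: φR_n = 0.75 × 0.6 × 80 × 0.1326 × 12 = 57.27 kip.
Base metal (shear rupture): φR_n = 0.75 × 0.6 × 65 × 0.3125 × 12 = 109.7 kip.
Governing: weld metal.

φR_n ≈ 57.3 kip (weld metal governs)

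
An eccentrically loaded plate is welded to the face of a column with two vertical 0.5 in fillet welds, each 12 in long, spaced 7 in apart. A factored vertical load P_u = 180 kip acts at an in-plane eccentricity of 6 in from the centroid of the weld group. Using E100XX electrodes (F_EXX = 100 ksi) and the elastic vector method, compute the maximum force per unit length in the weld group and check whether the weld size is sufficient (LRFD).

f_max ≈ 17.9 kip/in; NOT adequate

Total weld length L_w = 24 in. Treat welds as unit-width lines.
Polar moment about centroid: J = 2[d³/12 + d(b/2)²] = 2[12³/12 + 12×3.5²] = 582 in³.
Direct shear f_v = P/L_w = 180 / 24 = 7.5 kip/in (vertical).
Torsion M = P·e = 180 × 6 = 1080 kip·in.
Critical point at (x, y) = (3.5, 6) from centroid. f_tx = M·y/J = 11.13 kip/in; f_ty = M·x/J = 6.495 kip/in.
Resultant f_max = √[f_tx² + (f_v + f_ty)²] = √[11.13² + (7.5 + 6.495)²] = 17.88 kip/in.
Capacity per unit length: φr_n = 0.75 × 0.6 × 100 × (0.707 × 0.5) = 15.91 kip/in.
17.88 > 15.91 → NOT adequate.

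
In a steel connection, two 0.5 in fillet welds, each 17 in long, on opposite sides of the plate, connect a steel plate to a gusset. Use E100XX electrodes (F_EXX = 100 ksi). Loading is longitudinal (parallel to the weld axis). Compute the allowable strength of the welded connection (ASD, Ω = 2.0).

Effective throat t_e = 0.707 × 0.5 = 0.3535 in.
Total length L = 34 in; A_we = 0.3535 × 34 = 12.02 in².
F_nw = 0.6 F_EXX = 0.6 × 100 = 60 ksi.
R_n = 60 × 12.02 = 721.1 kip; R_n/Ω = 721.1/2.0 = 360.6 kip.

R_n/Ω ≈ 361 kip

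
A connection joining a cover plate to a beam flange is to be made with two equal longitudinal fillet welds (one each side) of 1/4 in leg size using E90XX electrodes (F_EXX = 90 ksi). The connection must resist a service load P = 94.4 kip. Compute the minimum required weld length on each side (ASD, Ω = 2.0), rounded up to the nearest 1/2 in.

Throat t_e = 0.707 × 0.25 = 0.1767 in.
r_n/Ω = (0.6 × 90 × 0.1767) / 2.0 = 4.772 kip/in.
L_req = P / (r_n/Ω) = 94.4 / 4.772 = 19.78 in total.
Per side: 19.78 / 2 = 9.891 in.
Round up → use L = 10 in on each side.

L = 10 in on each side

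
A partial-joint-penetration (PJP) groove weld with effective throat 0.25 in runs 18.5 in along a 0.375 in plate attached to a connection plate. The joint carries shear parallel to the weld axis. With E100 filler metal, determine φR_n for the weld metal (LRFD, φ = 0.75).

E100XX → F_EXX = 100 ksi.
Effective throat (given) t_e = 0.25 in.
A_we = 0.25 × 18.5 = 4.625 in².
F_nw = 0.6 F_EXX = 60 ksi.
φR_n = 0.75 × 60 × 4.625 = 208.1 kip.

φR_n ≈ 208 kip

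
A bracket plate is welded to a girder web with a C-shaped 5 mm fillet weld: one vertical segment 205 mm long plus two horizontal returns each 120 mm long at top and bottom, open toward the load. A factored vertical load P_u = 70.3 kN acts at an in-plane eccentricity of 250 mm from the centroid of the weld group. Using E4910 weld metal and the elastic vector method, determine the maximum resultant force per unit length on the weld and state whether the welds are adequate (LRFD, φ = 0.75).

f_max ≈ 717 N/mm; adequate

E49XX → F_EXX = 490 MPa.
Total weld length L_w = 445 mm. Treat welds as unit-width lines.
Centroid: x̄ = 2×120×60 / 445 = 32.36 mm from the vertical weld.
Polar moment about centroid: J = I_x + I_y = [205³/12 + 2×120×102.5²] + [205×32.36² + 2(120³/12 + 120×27.64²)] = 3925000 mm³.
Direct shear f_v = P/L_w = 70.3×10³ / 445 = 158 N/mm (vertical).
Torsion M = P·e = 70.3×10³ × 250 = 17575000 N·mm.
Critical point at (x, y) = (87.64, 102.5) from centroid. f_tx = M·y/J = 458.9 N/mm; f_ty = M·x/J = 392.4 N/mm.
Resultant f_max = √[f_tx² + (f_v + f_ty)²] = √[458.9² + (158 + 392.4)²] = 716.6 N/mm.
Capacity per unit length: φr_n = 0.75 × 0.6 × 490 × (0.707 × 5) = 779.5 N/mm.
716.6 ≤ 779.5 → adequate.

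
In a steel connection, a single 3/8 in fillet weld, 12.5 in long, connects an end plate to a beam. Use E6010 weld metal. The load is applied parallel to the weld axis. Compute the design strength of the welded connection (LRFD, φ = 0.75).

E60XX → F_EXX = 60 ksi.
Effective throat t_e = 0.707 × 0.375 = 0.2651 in.
Total length L = 12.5 in; A_we = 0.2651 × 12.5 = 3.314 in².
F_nw = 0.6 F_EXX = 0.6 × 60 = 36 ksi.
φR_n = 0.75 × 36 × 3.314 = 89.48 kips.

φR_n ≈ 89.5 kips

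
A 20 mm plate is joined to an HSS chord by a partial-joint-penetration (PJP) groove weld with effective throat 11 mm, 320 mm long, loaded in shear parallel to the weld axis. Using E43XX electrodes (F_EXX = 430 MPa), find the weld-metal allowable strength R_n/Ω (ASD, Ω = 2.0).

Effective throat (given) t_e = 11 mm.
A_we = 11 × 320 = 3520 mm².
F_nw = 0.6 F_EXX = 258 MPa.
R_n/Ω = (258 × 3520) / 2.0 × 10⁻³ = 454.1 kN.

R_n/Ω ≈ 454 kN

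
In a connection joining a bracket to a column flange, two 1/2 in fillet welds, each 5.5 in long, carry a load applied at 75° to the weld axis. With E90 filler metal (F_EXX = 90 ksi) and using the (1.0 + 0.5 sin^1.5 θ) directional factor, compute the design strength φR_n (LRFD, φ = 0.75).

φR_n ≈ 232 kips

t_e = 0.707 × 0.5 = 0.3535 in; A_we = 0.3535 × 11 = 3.888 in².
Directional factor: 1.0 + 0.5 sin^1.5(75°) = 1.475.
F_nw = 0.6 × 90 × 1.475 = 79.63 ksi.
φR_n = 0.75 × 79.63 × 3.888 = 232.2 kips.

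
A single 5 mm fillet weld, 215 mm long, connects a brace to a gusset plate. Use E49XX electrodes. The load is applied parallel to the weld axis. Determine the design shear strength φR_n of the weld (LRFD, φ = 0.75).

φR_n ≈ 168 kN

E49XX → F_EXX = 490 MPa.
Effective throat t_e = 0.707 × 5 = 3.535 mm.
Total length L = 215 mm; A_we = 3.535 × 215 = 760 mm².
F_nw = 0.6 F_EXX = 0.6 × 490 = 294 MPa.
φR_n = 0.75 × 294 × 760 × 10⁻³ = 167.6 kN.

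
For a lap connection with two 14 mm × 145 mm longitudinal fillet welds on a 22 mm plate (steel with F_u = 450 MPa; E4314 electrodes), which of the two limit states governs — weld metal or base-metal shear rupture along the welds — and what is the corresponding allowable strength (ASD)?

E43XX → F_EXX = 430 MPa.
t_e = 0.707 × 14 = 9.898 mm; L = 290 mm.
Weld metal: R_n/Ω = (1/2.0) × 0.6 × 430 × 9.898 × 290 × 10⁻³ = 370.3 kN.
Base metal (shear rupture): R_n/Ω = (1/2.0) × 0.6 × 450 × 22 × 290 × 10⁻³ = 861.3 kN.
Governing: weld metal.

R_n/Ω ≈ 370 kN (weld metal governs)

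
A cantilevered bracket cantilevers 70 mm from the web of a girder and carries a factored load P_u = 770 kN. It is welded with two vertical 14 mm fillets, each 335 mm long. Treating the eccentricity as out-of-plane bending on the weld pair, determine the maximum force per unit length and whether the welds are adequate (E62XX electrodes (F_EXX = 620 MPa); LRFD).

f_max ≈ 1840 N/mm; adequate

L_w = 2 × 335 = 670 mm; section modulus (unit throat) S = 2 × L²/6 = 37410 mm².
Direct shear f_v = P/L_w = 770×10³/670 = 1149 N/mm.
Moment M = P × e = 770×10³ × 70 = 53900000 N·mm; bending f_b = M/S = 1441 N/mm.
f_max = √(f_v² + f_b²) = √(1149² + 1441²) = 1843 N/mm.
φr_n = 0.75 × 0.6 × 620 × (0.707 × 14) = 2762 N/mm → adequate.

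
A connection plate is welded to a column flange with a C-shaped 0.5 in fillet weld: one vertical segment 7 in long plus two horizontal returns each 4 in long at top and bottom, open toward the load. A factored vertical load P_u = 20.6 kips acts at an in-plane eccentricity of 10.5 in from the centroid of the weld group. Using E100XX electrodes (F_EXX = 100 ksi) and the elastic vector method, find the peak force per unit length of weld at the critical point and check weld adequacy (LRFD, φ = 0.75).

f_max ≈ 7.45 kip/in; adequate

Total weld length L_w = 15 in. Treat welds as unit-width lines.
Centroid: x̄ = 2×4×2 / 15 = 1.067 in from the vertical weld.
Polar moment about centroid: J = I_x + I_y = [7³/12 + 2×4×3.5²] + [7×1.067² + 2(4³/12 + 4×0.9333²)] = 152.2 in³.
Direct shear f_v = P/L_w = 20.6 / 15 = 1.373 kip/in (vertical).
Torsion M = P·e = 20.6 × 10.5 = 216.3 kip·in.
Critical point at (x, y) = (2.933, 3.5) from centroid. f_tx = M·y/J = 4.975 kip/in; f_ty = M·x/J = 4.169 kip/in.
Resultant f_max = √[f_tx² + (f_v + f_ty)²] = √[4.975² + (1.373 + 4.169)²] = 7.448 kip/in.
Capacity per unit length: φr_n = 0.75 × 0.6 × 100 × (0.707 × 0.5) = 15.91 kip/in.
7.448 ≤ 15.91 → adequate.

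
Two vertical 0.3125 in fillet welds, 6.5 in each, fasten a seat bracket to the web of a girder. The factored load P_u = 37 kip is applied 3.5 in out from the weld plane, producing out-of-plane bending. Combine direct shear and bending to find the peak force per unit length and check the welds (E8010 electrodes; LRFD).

E80XX → F_EXX = 80 ksi.
L_w = 2 × 6.5 = 13 in; section modulus (unit throat) S = 2 × L²/6 = 14.08 in².
Direct shear f_v = P/L_w = 37/13 = 2.846 kip/in.
Moment M = P × e = 37 × 3.5 = 129.5 kip·in; bending f_b = M/S = 9.195 kip/in.
f_max = √(f_v² + f_b²) = √(2.846² + 9.195²) = 9.626 kip/in.
φr_n = 0.75 × 0.6 × 80 × (0.707 × 0.3125) = 7.954 kip/in → NOT adequate.

f_max ≈ 9.63 kip/in; NOT adequate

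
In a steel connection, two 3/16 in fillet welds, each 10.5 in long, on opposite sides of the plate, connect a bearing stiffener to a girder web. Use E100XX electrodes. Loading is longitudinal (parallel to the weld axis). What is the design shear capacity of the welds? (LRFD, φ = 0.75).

φR_n ≈ 125 kips

E100XX → F_EXX = 100 ksi.
Effective throat t_e = 0.707 × 0.1875 = 0.1326 in.
Total length L = 21 in; A_we = 0.1326 × 21 = 2.784 in².
F_nw = 0.6 F_EXX = 0.6 × 100 = 60 ksi.
φR_n = 0.75 × 60 × 2.784 = 125.3 kips.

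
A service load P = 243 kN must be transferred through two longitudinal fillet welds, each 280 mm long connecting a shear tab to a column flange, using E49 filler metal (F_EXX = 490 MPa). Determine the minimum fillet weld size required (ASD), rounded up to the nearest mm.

w = 5 mm

Total weld length L = 560 mm.
Required throat t_e = P × Ω / (0.6 F_EXX × L) = 243 × 2.0 / (0.6 × 490 × 560 × 10⁻³) = 2.952 mm.
Required leg w = t_e / 0.707 = 4.175 mm → use 5 mm.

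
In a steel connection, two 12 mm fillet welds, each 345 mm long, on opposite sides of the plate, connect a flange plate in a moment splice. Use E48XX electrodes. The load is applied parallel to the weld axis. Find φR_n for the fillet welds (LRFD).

φR_n ≈ 1260 kN

E48XX → F_EXX = 480 MPa.
Effective throat t_e = 0.707 × 12 = 8.484 mm.
Total length L = 690 mm; A_we = 8.484 × 690 = 5854 mm².
F_nw = 0.6 F_EXX = 0.6 × 480 = 288 MPa.
φR_n = 0.75 × 288 × 5854 × 10⁻³ = 1264 kN.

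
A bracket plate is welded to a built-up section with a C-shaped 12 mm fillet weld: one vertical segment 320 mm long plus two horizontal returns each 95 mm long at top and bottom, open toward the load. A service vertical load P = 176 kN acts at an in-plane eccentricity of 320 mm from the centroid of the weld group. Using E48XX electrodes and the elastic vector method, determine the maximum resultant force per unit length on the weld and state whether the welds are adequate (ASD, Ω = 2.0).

f_max ≈ 1430 N/mm; NOT adequate

E48XX → F_EXX = 480 MPa.
Total weld length L_w = 510 mm. Treat welds as unit-width lines.
Centroid: x̄ = 2×95×47.5 / 510 = 17.7 mm from the vertical weld.
Polar moment about centroid: J = I_x + I_y = [320³/12 + 2×95×160²] + [320×17.7² + 2(95³/12 + 95×29.8²)] = 8007000 mm³.
Direct shear f_v = P/L_w = 176×10³ / 510 = 345.1 N/mm (vertical).
Torsion M = P·e = 176×10³ × 320 = 56320000 N·mm.
Critical point at (x, y) = (77.3, 160) from centroid. f_tx = M·y/J = 1125 N/mm; f_ty = M·x/J = 543.8 N/mm.
Resultant f_max = √[f_tx² + (f_v + f_ty)²] = √[1125² + (345.1 + 543.8)²] = 1434 N/mm.
Capacity per unit length: r_n/Ω = (1/2.0) × 0.6 × 480 × (0.707 × 12) = 1222 N/mm.
1434 > 1222 → NOT adequate.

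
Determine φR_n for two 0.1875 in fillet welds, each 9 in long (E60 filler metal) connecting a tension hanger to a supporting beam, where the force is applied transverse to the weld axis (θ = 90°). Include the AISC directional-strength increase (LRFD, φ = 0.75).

E60XX → F_EXX = 60 ksi.
t_e = 0.707 × 0.1875 = 0.1326 in; A_we = 0.1326 × 18 = 2.386 in².
Directional factor: 1.0 + 0.5 sin^1.5(90°) = 1.5.
F_nw = 0.6 × 60 × 1.5 = 54 ksi.
φR_n = 0.75 × 54 × 2.386 = 96.64 kip.

φR_n ≈ 96.6 kip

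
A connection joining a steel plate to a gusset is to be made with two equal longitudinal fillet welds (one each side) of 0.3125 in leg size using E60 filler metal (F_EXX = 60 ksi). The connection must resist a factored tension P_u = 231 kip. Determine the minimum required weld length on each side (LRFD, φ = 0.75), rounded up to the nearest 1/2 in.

Throat t_e = 0.707 × 0.3125 = 0.2209 in.
φr_n = 0.75 × 0.6 × 60 × 0.2209 = 5.965 kip/in.
L_req = P_u / φr_n = 231 / 5.965 = 38.72 in total.
Per side: 38.72 / 2 = 19.36 in.
Round up → use L = 19.5 in on each side.

L = 19.5 in on each side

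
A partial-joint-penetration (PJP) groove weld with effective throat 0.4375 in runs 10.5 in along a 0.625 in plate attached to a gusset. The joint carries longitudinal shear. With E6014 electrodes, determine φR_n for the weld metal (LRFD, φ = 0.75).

E60XX → F_EXX = 60 ksi.
Effective throat (given) t_e = 0.4375 in.
A_we = 0.4375 × 10.5 = 4.594 in².
F_nw = 0.6 F_EXX = 36 ksi.
φR_n = 0.75 × 36 × 4.594 = 124 kips.

φR_n ≈ 124 kips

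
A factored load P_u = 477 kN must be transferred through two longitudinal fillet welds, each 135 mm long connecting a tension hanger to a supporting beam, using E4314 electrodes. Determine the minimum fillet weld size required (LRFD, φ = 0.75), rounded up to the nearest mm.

E43XX → F_EXX = 430 MPa.
Total weld length L = 270 mm.
Required throat t_e = P_u / (φ × 0.6 F_EXX × L) = 477 / (0.75 × 0.6 × 430 × 270 × 10⁻³) = 9.13 mm.
Required leg w = t_e / 0.707 = 12.91 mm → use 13 mm.

w = 13 mm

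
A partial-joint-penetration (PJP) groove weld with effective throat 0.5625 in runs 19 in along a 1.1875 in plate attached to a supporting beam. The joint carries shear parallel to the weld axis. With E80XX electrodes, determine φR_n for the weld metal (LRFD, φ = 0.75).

E80XX → F_EXX = 80 ksi.
Effective throat (given) t_e = 0.5625 in.
A_we = 0.5625 × 19 = 10.69 in².
F_nw = 0.6 F_EXX = 48 ksi.
φR_n = 0.75 × 48 × 10.69 = 384.8 kips.

φR_n ≈ 385 kips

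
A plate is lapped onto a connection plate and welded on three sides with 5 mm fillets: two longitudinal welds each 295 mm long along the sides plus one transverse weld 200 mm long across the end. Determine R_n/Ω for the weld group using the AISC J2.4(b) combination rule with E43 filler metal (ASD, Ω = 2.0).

R_n/Ω ≈ 365 kN

E43XX → F_EXX = 430 MPa.
t_e = 0.707 × 5 = 3.535 mm.
R_nwl = 0.6 × 430 × 3.535 × 590 × 10⁻³ = 538.1 kN (longitudinal, 2 welds).
R_nwt = 0.6 × 430 × 3.535 × 200 × 10⁻³ = 182.4 kN (transverse, base value).
(i) R_nwl + R_nwt = 720.5 kN; (ii) 0.85 R_nwl + 1.5 R_nwt = 731 kN.
R_n = max = 731 kN [governs: (ii)]; R_n/Ω = 365.5 kN.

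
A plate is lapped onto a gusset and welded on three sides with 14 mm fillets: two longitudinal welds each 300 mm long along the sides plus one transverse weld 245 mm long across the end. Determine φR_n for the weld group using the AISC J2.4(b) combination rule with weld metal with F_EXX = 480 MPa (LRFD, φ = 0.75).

φR_n ≈ 1880 kN

t_e = 0.707 × 14 = 9.898 mm.
R_nwl = 0.6 × 480 × 9.898 × 600 × 10⁻³ = 1710 kN (longitudinal, 2 welds).
R_nwt = 0.6 × 480 × 9.898 × 245 × 10⁻³ = 698.4 kN (transverse, base value).
(i) R_nwl + R_nwt = 2409 kN; (ii) 0.85 R_nwl + 1.5 R_nwt = 2501 kN.
R_n = max = 2501 kN [governs: (ii)]; φR_n = 1876 kN.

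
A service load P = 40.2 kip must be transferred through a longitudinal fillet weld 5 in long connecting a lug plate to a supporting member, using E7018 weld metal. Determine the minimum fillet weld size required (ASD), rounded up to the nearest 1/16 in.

w = 9/16 in

E70XX → F_EXX = 70 ksi.
Total weld length L = 5 in.
Required throat t_e = P × Ω / (0.6 F_EXX × L) = 40.2 × 2.0 / (0.6 × 70 × 5) = 0.3829 in.
Required leg w = t_e / 0.707 = 0.5415 in → use 9/16 in.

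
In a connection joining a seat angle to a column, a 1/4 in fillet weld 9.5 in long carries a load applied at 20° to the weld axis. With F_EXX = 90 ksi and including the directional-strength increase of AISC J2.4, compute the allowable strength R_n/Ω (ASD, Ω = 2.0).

t_e = 0.707 × 0.25 = 0.1767 in; A_we = 0.1767 × 9.5 = 1.679 in².
Directional factor: 1.0 + 0.5 sin^1.5(20°) = 1.1.
F_nw = 0.6 × 90 × 1.1 = 59.4 ksi.
R_n/Ω = (59.4 × 1.679) / 2.0 = 49.87 kip.

R_n/Ω ≈ 49.9 kip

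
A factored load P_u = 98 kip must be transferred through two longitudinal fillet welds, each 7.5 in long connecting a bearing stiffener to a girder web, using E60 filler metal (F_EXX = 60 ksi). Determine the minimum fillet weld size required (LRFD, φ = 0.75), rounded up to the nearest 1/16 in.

Total weld length L = 15 in.
Required throat t_e = P_u / (φ × 0.6 F_EXX × L) = 98 / (0.75 × 0.6 × 60 × 15) = 0.242 in.
Required leg w = t_e / 0.707 = 0.3423 in → use 3/8 in.

w = 3/8 in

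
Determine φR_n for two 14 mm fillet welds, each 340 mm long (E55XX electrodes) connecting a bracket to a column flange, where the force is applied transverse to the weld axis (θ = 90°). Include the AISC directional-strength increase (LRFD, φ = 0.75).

E55XX → F_EXX = 550 MPa.
t_e = 0.707 × 14 = 9.898 mm; A_we = 9.898 × 680 = 6731 mm².
Directional factor: 1.0 + 0.5 sin^1.5(90°) = 1.5.
F_nw = 0.6 × 550 × 1.5 = 495 MPa.
φR_n = 0.75 × 495 × 6731 × 10⁻³ = 2499 kN.

φR_n ≈ 2500 kN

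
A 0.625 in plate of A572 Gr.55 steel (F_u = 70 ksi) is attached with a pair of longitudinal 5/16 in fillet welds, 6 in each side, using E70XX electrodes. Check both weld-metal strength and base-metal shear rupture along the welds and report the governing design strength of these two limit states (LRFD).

E70XX → F_EXX = 70 ksi.
t_e = 0.707 × 0.3125 = 0.2209 in; L = 12 in.
Weld metal: φR_n = 0.75 × 0.6 × 70 × 0.2209 × 12 = 83.51 kips.
Base metal (shear rupture): φR_n = 0.75 × 0.6 × 70 × 0.625 × 12 = 236.2 kips.
Governing: weld metal.

φR_n ≈ 83.5 kips (weld metal governs)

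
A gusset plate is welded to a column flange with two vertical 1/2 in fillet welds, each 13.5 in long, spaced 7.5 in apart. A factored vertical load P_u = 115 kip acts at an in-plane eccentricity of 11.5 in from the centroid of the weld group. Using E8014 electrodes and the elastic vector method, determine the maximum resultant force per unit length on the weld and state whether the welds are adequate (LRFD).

E80XX → F_EXX = 80 ksi.
Total weld length L_w = 27 in. Treat welds as unit-width lines.
Polar moment about centroid: J = 2[d³/12 + d(b/2)²] = 2[13.5³/12 + 13.5×3.75²] = 789.8 in³.
Direct shear f_v = P/L_w = 115 / 27 = 4.259 kip/in (vertical).
Torsion M = P·e = 115 × 11.5 = 1322.5 kip·in.
Critical point at (x, y) = (3.75, 6.75) from centroid. f_tx = M·y/J = 11.3 kip/in; f_ty = M·x/J = 6.28 kip/in.
Resultant f_max = √[f_tx² + (f_v + f_ty)²] = √[11.3² + (4.259 + 6.28)²] = 15.45 kip/in.
Capacity per unit length: φr_n = 0.75 × 0.6 × 80 × (0.707 × 0.5) = 12.73 kip/in.
15.45 > 12.73 → NOT adequate.

f_max ≈ 15.5 kip/in; NOT adequate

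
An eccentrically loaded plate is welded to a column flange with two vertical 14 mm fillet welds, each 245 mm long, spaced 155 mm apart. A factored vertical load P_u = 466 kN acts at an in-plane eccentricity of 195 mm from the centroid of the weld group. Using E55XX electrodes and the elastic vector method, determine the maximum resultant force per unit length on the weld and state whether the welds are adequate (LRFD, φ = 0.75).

f_max ≈ 3060 N/mm; NOT adequate

E55XX → F_EXX = 550 MPa.
Total weld length L_w = 490 mm. Treat welds as unit-width lines.
Polar moment about centroid: J = 2[d³/12 + d(b/2)²] = 2[245³/12 + 245×77.5²] = 5394000 mm³.
Direct shear f_v = P/L_w = 466×10³ / 490 = 951 N/mm (vertical).
Torsion M = P·e = 466×10³ × 195 = 90870000 N·mm.
Critical point at (x, y) = (77.5, 122.5) from centroid. f_tx = M·y/J = 2064 N/mm; f_ty = M·x/J = 1306 N/mm.
Resultant f_max = √[f_tx² + (f_v + f_ty)²] = √[2064² + (951 + 1306)²] = 3058 N/mm.
Capacity per unit length: φr_n = 0.75 × 0.6 × 550 × (0.707 × 14) = 2450 N/mm.
3058 > 2450 → NOT adequate.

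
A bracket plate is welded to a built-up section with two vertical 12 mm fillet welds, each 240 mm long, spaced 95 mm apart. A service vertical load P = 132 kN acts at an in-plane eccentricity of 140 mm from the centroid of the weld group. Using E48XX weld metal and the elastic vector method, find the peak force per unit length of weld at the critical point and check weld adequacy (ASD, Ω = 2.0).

f_max ≈ 845 N/mm; adequate

E48XX → F_EXX = 480 MPa.
Total weld length L_w = 480 mm. Treat welds as unit-width lines.
Polar moment about centroid: J = 2[d³/12 + d(b/2)²] = 2[240³/12 + 240×47.5²] = 3387000 mm³.
Direct shear f_v = P/L_w = 132×10³ / 480 = 275 N/mm (vertical).
Torsion M = P·e = 132×10³ × 140 = 18480000 N·mm.
Critical point at (x, y) = (47.5, 120) from centroid. f_tx = M·y/J = 654.7 N/mm; f_ty = M·x/J = 259.2 N/mm.
Resultant f_max = √[f_tx² + (f_v + f_ty)²] = √[654.7² + (275 + 259.2)²] = 845 N/mm.
Capacity per unit length: r_n/Ω = (1/2.0) × 0.6 × 480 × (0.707 × 12) = 1222 N/mm.
845 ≤ 1222 → adequate.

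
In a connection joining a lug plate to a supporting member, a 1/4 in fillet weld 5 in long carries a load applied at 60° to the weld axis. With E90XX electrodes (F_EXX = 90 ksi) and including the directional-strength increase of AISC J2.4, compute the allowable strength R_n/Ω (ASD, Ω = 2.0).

t_e = 0.707 × 0.25 = 0.1767 in; A_we = 0.1767 × 5 = 0.8837 in².
Directional factor: 1.0 + 0.5 sin^1.5(60°) = 1.403.
F_nw = 0.6 × 90 × 1.403 = 75.76 ksi.
R_n/Ω = (75.76 × 0.8837) / 2.0 = 33.48 kips.

R_n/Ω ≈ 33.5 kips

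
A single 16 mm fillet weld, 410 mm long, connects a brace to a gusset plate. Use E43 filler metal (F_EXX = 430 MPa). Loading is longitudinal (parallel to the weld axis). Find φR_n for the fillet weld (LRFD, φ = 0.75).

Effective throat t_e = 0.707 × 16 = 11.31 mm.
Total length L = 410 mm; A_we = 11.31 × 410 = 4638 mm².
F_nw = 0.6 F_EXX = 0.6 × 430 = 258 MPa.
φR_n = 0.75 × 258 × 4638 × 10⁻³ = 897.4 kN.

φR_n ≈ 897 kN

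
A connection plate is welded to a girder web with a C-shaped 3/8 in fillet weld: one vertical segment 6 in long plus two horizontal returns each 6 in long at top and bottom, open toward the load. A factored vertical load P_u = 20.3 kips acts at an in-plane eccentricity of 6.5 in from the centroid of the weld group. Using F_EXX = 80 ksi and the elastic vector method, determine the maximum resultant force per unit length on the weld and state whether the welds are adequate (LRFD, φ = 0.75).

f_max ≈ 4.29 kip/in; adequate

Total weld length L_w = 18 in. Treat welds as unit-width lines.
Centroid: x̄ = 2×6×3 / 18 = 2 in from the vertical weld.
Polar moment about centroid: J = I_x + I_y = [6³/12 + 2×6×3²] + [6×2² + 2(6³/12 + 6×1²)] = 198 in³.
Direct shear f_v = P/L_w = 20.3 / 18 = 1.128 kip/in (vertical).
Torsion M = P·e = 20.3 × 6.5 = 131.95 kip·in.
Critical point at (x, y) = (4, 3) from centroid. f_tx = M·y/J = 1.999 kip/in; f_ty = M·x/J = 2.666 kip/in.
Resultant f_max = √[f_tx² + (f_v + f_ty)²] = √[1.999² + (1.128 + 2.666)²] = 4.288 kip/in.
Capacity per unit length: φr_n = 0.75 × 0.6 × 80 × (0.707 × 0.375) = 9.544 kip/in.
4.288 ≤ 9.544 → adequate.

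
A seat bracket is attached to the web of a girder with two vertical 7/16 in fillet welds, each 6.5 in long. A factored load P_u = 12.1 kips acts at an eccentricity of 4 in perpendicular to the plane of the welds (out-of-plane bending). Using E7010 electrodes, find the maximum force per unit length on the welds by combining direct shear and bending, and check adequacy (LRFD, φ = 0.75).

E70XX → F_EXX = 70 ksi.
L_w = 2 × 6.5 = 13 in; section modulus (unit throat) S = 2 × L²/6 = 14.08 in².
Direct shear f_v = P/L_w = 12.1/13 = 0.9308 kip/in.
Moment M = P × e = 12.1 × 4 = 48.4 kip·in; bending f_b = M/S = 3.437 kip/in.
f_max = √(f_v² + f_b²) = √(0.9308² + 3.437²) = 3.56 kip/in.
φr_n = 0.75 × 0.6 × 70 × (0.707 × 0.4375) = 9.743 kip/in → adequate.

f_max ≈ 3.56 kip/in; adequate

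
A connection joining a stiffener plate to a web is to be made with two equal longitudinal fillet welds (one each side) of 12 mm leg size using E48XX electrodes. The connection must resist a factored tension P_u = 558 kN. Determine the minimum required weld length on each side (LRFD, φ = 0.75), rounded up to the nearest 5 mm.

L = 155 mm on each side

E48XX → F_EXX = 480 MPa.
Throat t_e = 0.707 × 12 = 8.484 mm.
φr_n = 0.75 × 0.6 × 480 × 8.484 × 10⁻³ = 1.833 kN/mm.
L_req = P_u / φr_n = 558 / 1.833 = 304.5 mm total.
Per side: 304.5 / 2 = 152.2 mm.
Round up → use L = 155 mm on each side.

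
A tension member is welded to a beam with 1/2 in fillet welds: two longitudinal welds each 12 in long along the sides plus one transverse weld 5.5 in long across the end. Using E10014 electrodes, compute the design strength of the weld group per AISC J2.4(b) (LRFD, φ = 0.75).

φR_n ≈ 469 kips

E100XX → F_EXX = 100 ksi.
t_e = 0.707 × 0.5 = 0.3535 in.
R_nwl = 0.6 × 100 × 0.3535 × 24 = 509 kips (longitudinal, 2 welds).
R_nwt = 0.6 × 100 × 0.3535 × 5.5 = 116.7 kips (transverse, base value).
(i) R_nwl + R_nwt = 625.7 kips; (ii) 0.85 R_nwl + 1.5 R_nwt = 607.7 kips.
R_n = max = 625.7 kips [governs: (i)]; φR_n = 469.3 kips.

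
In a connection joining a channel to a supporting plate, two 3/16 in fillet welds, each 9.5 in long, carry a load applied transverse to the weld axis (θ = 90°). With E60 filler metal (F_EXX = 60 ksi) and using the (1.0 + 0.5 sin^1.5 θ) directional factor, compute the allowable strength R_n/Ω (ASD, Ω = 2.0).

t_e = 0.707 × 0.1875 = 0.1326 in; A_we = 0.1326 × 19 = 2.519 in².
Directional factor: 1.0 + 0.5 sin^1.5(90°) = 1.5.
F_nw = 0.6 × 60 × 1.5 = 54 ksi.
R_n/Ω = (54 × 2.519) / 2.0 = 68 kip.

R_n/Ω ≈ 68 kip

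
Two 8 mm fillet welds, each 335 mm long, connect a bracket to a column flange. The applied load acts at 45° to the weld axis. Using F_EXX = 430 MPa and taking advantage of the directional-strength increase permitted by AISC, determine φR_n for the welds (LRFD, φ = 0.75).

t_e = 0.707 × 8 = 5.656 mm; A_we = 5.656 × 670 = 3790 mm².
Directional factor: 1.0 + 0.5 sin^1.5(45°) = 1.297.
F_nw = 0.6 × 430 × 1.297 = 334.7 MPa.
φR_n = 0.75 × 334.7 × 3790 × 10⁻³ = 951.3 kN.

φR_n ≈ 951 kN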